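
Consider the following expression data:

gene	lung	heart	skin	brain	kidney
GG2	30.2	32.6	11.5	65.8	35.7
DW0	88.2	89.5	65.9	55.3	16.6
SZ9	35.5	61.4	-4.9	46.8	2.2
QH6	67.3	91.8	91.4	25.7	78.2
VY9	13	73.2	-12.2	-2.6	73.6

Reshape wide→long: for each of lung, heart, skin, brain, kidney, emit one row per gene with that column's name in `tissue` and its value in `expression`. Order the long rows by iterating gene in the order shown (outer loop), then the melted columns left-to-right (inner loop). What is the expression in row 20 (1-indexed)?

78.2

25 rows total (5 × 5). Row 20: index ⌊(20-1)/5⌋ = 3 into gene → QH6; (20-1) mod 5 = 4 into the melted columns → kidney.
So row 20 is (QH6, kidney, 78.2); expression = 78.2.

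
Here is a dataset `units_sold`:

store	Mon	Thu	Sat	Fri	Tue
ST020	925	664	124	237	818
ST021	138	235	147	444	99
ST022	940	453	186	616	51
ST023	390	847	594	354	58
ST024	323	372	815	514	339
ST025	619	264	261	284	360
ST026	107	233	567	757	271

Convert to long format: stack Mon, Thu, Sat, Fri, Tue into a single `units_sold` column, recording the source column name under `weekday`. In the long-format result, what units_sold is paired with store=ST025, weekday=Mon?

Unpivoting turns each (store, wide-column) pair into one long row.
The wide cell at row ST025, column Mon holds 619, so the long row (ST025, Mon) has units_sold=619.

619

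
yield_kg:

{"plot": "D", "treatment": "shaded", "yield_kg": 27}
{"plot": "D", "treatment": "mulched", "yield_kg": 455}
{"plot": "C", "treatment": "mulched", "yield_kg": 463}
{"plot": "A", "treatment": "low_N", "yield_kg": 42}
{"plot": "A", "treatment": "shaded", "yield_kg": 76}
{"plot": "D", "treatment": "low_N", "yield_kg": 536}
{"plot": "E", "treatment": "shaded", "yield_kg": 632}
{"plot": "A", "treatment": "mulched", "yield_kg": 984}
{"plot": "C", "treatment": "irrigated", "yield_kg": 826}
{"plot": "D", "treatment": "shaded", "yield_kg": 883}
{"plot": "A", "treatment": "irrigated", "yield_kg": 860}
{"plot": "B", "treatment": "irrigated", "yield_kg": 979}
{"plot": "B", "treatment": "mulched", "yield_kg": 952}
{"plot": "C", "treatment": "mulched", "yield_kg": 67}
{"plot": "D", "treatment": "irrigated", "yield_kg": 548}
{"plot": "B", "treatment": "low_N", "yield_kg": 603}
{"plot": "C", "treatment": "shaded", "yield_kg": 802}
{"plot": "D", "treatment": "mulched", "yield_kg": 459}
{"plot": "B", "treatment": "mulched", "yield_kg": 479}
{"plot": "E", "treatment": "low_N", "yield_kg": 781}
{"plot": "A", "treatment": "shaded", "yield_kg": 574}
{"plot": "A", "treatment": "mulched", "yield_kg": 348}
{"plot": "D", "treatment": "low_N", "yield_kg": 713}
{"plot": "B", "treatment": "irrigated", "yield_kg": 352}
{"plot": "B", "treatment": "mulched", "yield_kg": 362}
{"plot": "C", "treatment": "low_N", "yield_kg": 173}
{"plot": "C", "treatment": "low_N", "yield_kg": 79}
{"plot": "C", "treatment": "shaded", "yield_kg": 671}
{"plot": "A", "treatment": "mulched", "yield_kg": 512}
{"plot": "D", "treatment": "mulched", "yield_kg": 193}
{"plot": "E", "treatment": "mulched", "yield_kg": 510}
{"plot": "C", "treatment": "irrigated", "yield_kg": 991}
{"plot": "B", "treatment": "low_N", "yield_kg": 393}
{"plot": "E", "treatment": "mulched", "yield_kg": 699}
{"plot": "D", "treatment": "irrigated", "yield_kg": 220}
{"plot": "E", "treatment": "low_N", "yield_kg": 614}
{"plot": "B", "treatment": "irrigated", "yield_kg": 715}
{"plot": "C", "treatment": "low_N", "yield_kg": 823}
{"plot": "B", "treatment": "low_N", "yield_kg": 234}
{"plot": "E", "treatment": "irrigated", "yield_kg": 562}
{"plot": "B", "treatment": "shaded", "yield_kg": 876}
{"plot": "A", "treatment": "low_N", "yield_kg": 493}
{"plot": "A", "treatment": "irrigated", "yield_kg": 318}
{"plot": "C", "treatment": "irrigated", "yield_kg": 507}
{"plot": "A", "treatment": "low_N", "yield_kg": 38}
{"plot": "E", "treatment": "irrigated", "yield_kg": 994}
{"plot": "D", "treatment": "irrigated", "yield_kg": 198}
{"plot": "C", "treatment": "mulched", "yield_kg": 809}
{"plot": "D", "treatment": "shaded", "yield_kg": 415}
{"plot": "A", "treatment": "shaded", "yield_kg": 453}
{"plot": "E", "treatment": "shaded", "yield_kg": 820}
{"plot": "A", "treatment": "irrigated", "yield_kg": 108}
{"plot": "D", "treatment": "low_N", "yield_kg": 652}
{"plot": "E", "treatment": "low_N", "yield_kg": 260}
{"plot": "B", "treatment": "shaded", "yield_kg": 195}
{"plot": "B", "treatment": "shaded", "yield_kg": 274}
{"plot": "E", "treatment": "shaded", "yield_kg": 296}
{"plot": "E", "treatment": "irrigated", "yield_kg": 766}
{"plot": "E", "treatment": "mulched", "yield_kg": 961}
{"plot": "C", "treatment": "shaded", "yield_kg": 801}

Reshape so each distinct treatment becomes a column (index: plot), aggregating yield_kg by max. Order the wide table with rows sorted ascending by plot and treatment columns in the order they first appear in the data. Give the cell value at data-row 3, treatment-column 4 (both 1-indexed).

With rows sorted ascending by plot, row 3 is plot=C. treatment columns in first-appearance order: shaded, mulched, low_N, irrigated; column 4 is irrigated.
Long rows with plot=C, treatment=irrigated: max(826, 991, 507) = 991.

991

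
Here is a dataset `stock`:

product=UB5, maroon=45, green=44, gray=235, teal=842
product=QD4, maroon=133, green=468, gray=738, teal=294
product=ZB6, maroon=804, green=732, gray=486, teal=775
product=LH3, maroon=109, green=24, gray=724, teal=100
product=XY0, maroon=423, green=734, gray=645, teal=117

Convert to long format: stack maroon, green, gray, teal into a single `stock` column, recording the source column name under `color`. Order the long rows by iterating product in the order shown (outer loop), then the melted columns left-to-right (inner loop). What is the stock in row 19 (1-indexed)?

20 rows total (5 × 4). Row 19: index ⌊(19-1)/4⌋ = 4 into product → XY0; (19-1) mod 4 = 2 into the melted columns → gray.
So row 19 is (XY0, gray, 645); stock = 645.

645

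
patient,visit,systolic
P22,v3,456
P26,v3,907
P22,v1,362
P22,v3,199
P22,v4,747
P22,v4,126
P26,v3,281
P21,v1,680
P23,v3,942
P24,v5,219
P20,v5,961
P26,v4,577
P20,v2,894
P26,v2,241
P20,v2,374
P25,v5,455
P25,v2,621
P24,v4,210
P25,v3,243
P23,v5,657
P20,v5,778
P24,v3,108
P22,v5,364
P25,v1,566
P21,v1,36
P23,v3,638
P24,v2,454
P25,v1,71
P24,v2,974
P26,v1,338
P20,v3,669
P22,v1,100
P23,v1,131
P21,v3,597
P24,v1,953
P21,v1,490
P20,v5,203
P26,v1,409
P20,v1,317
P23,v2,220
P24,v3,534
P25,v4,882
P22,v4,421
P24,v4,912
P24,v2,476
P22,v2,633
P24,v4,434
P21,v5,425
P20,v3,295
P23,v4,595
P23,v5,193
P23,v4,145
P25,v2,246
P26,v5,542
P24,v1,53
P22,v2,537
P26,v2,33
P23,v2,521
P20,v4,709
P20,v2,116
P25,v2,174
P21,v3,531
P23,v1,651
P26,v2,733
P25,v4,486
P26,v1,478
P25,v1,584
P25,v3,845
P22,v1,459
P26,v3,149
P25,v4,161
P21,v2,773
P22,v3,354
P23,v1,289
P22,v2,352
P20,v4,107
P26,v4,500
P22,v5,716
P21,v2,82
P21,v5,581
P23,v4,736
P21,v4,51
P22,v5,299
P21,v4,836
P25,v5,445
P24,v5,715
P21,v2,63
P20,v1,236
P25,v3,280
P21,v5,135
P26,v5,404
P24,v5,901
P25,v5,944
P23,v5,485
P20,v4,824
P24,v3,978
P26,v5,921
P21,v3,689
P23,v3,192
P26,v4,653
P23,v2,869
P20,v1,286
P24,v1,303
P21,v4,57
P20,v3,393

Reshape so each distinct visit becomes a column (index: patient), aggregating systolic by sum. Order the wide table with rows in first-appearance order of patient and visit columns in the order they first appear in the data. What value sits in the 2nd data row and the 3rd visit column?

With rows in first-appearance order of patient, row 2 is patient=P26. visit columns in first-appearance order: v3, v1, v4, v5, v2; column 3 is v4.
Long rows with patient=P26, visit=v4: 577 + 500 + 653 = 1730.

1730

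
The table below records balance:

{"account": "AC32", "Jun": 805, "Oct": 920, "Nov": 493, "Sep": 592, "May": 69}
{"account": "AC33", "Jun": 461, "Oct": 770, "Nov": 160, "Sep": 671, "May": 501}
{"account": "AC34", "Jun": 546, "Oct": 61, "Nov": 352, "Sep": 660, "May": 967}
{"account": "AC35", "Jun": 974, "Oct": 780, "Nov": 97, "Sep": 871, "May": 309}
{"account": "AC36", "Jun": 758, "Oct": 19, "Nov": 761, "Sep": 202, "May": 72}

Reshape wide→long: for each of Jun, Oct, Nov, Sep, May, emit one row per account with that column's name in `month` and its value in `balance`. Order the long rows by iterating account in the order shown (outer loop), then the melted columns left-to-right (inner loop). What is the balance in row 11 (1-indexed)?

25 rows total (5 × 5). Row 11: index ⌊(11-1)/5⌋ = 2 into account → AC34; (11-1) mod 5 = 0 into the melted columns → Jun.
So row 11 is (AC34, Jun, 546); balance = 546.

546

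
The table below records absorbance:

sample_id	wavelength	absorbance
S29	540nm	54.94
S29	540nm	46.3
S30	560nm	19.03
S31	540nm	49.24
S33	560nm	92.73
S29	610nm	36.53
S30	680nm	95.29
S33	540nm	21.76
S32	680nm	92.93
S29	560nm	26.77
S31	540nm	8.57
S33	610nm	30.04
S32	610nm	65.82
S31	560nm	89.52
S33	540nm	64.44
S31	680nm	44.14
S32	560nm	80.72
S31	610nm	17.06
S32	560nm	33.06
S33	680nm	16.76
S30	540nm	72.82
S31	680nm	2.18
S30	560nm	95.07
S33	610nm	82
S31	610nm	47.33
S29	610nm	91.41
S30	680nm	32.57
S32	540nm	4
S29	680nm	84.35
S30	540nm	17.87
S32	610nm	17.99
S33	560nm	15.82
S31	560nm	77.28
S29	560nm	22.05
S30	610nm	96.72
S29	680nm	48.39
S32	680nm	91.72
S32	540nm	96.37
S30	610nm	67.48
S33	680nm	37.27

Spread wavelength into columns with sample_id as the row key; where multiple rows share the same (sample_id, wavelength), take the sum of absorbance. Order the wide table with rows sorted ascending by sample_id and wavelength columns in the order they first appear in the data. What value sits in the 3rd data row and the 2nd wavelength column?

166.80

With rows sorted ascending by sample_id, row 3 is sample_id=S31. wavelength columns in first-appearance order: 540nm, 560nm, 610nm, 680nm; column 2 is 560nm.
Long rows with sample_id=S31, wavelength=560nm: 89.52 + 77.28 = 166.80.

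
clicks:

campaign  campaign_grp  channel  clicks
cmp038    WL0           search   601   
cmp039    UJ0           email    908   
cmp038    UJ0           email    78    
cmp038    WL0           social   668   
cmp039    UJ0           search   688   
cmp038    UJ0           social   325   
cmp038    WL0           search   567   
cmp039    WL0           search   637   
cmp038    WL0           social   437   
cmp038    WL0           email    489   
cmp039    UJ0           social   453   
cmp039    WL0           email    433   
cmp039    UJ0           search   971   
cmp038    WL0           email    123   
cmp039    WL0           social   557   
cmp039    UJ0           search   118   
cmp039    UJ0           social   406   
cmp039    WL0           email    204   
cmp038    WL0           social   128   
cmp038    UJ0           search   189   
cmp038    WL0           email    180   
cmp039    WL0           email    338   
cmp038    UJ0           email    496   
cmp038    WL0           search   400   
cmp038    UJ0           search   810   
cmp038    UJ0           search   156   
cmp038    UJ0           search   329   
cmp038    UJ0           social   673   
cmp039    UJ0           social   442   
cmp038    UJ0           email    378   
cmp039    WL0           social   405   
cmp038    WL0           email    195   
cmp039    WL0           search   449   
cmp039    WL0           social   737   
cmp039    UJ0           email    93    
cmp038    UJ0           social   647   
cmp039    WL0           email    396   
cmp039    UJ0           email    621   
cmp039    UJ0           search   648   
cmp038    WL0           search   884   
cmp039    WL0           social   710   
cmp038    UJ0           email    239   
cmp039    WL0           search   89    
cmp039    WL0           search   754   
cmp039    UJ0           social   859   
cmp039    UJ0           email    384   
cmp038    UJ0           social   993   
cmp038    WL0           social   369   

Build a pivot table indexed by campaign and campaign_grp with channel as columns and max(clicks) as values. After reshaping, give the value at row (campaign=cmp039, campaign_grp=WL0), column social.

Rows with campaign=cmp039, campaign_grp=WL0 and channel=social: clicks values are 557, 405, 737, 710.
max(557, 405, 737, 710) = 737.

737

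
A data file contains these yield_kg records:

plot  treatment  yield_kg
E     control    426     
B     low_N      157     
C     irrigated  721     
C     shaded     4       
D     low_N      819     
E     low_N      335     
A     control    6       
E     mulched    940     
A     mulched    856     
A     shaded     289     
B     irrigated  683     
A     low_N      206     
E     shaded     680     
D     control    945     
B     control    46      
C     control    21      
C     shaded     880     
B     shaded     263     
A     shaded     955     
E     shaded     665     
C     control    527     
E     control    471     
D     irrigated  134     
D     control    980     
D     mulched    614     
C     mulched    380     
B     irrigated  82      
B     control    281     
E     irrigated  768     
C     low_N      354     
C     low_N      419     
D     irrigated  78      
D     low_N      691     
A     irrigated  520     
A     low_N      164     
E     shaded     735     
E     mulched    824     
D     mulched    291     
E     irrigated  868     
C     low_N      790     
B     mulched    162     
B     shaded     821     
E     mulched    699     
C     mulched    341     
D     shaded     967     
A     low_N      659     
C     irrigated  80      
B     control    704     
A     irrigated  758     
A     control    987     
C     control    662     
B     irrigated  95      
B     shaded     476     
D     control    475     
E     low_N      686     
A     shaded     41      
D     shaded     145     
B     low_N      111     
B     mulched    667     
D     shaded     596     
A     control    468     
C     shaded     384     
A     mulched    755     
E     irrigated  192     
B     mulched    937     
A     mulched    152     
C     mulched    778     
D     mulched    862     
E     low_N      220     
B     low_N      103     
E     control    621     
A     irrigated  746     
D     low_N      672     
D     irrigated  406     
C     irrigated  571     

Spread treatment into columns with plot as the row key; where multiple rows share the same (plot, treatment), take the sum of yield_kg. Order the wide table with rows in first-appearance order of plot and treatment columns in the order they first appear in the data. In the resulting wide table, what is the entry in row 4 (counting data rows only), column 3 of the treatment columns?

618

With rows in first-appearance order of plot, row 4 is plot=D. treatment columns in first-appearance order: control, low_N, irrigated, shaded, mulched; column 3 is irrigated.
Long rows with plot=D, treatment=irrigated: 134 + 78 + 406 = 618.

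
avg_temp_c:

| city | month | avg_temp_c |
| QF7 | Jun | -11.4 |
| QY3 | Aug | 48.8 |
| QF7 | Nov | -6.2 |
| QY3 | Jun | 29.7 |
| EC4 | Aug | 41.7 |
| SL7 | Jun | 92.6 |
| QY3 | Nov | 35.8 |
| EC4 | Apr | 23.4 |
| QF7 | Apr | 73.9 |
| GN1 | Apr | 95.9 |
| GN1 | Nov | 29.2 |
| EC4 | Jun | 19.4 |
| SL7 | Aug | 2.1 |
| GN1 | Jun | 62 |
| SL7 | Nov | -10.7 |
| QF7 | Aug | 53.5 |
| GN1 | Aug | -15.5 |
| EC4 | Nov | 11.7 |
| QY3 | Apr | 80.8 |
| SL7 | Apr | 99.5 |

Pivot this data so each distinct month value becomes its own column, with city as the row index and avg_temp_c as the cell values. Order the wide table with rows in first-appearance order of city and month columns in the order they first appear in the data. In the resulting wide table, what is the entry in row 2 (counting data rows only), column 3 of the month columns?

With rows in first-appearance order of city, row 2 is city=QY3. month columns in first-appearance order: Jun, Aug, Nov, Apr; column 3 is Nov.
Long rows with city=QY3, month=Nov: avg_temp_c = 35.8.

35.8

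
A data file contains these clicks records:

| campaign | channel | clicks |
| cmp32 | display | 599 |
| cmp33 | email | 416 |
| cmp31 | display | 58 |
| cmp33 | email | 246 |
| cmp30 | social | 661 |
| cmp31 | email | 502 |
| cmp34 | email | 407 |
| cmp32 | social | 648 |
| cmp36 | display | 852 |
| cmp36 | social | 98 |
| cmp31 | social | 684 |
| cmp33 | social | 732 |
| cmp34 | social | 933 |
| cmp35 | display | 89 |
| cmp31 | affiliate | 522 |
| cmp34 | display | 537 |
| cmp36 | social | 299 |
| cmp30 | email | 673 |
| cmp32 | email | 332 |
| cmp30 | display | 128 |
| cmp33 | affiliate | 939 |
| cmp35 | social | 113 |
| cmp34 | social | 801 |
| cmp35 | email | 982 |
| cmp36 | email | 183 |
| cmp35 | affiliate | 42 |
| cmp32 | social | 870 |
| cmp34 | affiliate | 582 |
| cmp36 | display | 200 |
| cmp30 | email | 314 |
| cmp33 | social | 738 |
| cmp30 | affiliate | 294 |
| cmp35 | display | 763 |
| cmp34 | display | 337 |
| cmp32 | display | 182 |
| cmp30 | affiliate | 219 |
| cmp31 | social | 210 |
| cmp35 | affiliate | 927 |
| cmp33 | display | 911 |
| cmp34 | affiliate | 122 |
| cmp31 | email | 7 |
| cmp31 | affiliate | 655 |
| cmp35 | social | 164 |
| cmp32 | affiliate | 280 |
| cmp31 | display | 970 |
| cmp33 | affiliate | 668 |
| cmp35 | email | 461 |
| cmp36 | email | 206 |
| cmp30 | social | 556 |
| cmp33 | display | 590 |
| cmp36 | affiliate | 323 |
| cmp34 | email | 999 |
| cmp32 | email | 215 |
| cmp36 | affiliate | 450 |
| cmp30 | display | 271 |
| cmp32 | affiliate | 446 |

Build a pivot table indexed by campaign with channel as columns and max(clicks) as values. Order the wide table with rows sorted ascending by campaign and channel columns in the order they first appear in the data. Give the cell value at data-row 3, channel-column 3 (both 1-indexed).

With rows sorted ascending by campaign, row 3 is campaign=cmp32. channel columns in first-appearance order: display, email, social, affiliate; column 3 is social.
Long rows with campaign=cmp32, channel=social: max(648, 870) = 870.

870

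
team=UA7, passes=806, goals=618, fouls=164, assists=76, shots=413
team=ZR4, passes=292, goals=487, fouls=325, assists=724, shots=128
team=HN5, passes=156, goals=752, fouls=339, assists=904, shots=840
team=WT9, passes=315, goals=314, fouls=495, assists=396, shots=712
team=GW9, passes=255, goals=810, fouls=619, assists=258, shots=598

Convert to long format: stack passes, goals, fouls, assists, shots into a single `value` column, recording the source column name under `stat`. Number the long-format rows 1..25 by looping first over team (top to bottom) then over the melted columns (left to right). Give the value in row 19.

396

25 rows total (5 × 5). Row 19: index ⌊(19-1)/5⌋ = 3 into team → WT9; (19-1) mod 5 = 3 into the melted columns → assists.
So row 19 is (WT9, assists, 396); value = 396.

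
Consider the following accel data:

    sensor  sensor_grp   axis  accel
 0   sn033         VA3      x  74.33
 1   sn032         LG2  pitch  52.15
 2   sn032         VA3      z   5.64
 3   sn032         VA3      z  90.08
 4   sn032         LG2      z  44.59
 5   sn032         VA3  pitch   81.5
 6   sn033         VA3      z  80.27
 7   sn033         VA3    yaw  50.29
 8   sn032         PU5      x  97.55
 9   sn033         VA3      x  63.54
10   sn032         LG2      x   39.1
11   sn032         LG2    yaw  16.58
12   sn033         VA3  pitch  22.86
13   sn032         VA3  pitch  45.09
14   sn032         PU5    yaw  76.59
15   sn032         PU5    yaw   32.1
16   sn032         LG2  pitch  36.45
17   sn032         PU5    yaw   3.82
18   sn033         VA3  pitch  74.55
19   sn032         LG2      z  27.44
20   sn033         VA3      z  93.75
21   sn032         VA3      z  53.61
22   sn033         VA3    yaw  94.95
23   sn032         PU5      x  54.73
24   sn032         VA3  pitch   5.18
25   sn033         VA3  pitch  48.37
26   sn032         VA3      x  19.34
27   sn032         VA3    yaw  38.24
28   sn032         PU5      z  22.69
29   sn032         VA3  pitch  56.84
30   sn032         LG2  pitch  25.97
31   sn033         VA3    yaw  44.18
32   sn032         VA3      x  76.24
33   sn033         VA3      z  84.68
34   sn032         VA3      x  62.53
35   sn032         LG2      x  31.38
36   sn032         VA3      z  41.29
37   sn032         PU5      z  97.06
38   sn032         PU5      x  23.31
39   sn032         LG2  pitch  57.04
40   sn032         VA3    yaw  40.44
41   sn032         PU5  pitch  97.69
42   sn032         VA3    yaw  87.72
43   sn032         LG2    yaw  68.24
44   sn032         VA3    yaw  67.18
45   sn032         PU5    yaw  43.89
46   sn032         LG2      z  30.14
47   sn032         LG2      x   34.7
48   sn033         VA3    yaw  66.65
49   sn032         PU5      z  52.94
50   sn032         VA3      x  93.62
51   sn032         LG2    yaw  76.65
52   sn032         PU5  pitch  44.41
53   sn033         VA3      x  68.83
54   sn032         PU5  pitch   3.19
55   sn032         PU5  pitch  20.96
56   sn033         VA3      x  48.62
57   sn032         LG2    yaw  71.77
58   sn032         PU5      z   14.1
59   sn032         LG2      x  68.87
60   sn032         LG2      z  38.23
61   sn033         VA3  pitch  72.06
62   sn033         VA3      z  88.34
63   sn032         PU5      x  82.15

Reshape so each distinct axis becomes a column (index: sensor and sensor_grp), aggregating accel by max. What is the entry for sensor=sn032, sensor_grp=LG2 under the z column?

44.59

Rows with sensor=sn032, sensor_grp=LG2 and axis=z: accel values are 44.59, 27.44, 30.14, 38.23.
max(44.59, 27.44, 30.14, 38.23) = 44.59.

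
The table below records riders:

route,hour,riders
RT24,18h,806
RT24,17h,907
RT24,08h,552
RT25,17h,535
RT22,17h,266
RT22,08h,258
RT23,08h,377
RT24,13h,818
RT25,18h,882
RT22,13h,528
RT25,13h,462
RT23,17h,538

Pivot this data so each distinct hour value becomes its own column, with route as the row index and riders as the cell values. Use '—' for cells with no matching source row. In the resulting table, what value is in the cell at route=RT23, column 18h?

No long-format row has route=RT23 and hour=18h, so the cell is —.

—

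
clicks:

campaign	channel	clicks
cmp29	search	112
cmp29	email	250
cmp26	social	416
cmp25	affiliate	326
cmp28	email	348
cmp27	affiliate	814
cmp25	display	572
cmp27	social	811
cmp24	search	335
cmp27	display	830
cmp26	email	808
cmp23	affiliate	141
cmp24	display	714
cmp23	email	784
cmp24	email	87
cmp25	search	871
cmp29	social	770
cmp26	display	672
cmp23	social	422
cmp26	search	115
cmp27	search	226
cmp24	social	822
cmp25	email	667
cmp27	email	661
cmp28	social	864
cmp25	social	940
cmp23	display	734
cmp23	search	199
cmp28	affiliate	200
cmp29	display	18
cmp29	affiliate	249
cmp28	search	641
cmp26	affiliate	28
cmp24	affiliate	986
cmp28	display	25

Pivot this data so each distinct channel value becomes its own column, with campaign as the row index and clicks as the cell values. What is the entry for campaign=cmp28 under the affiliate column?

Wide layout: rows indexed by campaign, columns are the 5 distinct channel values (search, email, social, affiliate, display).
Cell (campaign=cmp28, channel=affiliate) draws from the long row where campaign=cmp28 and channel=affiliate, which has clicks=200.

200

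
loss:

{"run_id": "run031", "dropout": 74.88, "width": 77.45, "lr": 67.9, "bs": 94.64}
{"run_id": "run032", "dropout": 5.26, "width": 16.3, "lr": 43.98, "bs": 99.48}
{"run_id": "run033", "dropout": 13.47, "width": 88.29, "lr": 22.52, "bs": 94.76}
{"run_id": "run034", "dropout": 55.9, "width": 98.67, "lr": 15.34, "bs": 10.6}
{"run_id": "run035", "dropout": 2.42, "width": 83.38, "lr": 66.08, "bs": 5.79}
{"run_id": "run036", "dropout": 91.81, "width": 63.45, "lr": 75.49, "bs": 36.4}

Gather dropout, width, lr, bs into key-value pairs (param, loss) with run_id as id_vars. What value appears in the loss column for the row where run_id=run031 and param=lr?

67.9

Unpivoting turns each (run_id, wide-column) pair into one long row.
The wide cell at row run031, column lr holds 67.9, so the long row (run031, lr) has loss=67.9.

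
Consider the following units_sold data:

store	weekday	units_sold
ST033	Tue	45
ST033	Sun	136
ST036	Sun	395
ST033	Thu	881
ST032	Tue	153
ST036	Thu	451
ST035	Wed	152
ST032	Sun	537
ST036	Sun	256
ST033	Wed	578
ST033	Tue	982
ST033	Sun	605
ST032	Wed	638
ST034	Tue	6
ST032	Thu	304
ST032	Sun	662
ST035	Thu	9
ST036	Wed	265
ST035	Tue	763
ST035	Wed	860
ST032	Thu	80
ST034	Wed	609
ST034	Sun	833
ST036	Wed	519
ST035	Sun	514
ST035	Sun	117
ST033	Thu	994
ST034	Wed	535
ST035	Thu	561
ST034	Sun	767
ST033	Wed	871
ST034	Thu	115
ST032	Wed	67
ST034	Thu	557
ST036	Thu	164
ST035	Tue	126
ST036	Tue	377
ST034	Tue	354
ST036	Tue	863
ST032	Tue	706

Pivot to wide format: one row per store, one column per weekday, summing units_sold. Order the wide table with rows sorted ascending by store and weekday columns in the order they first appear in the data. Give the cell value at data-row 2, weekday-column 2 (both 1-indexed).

741

With rows sorted ascending by store, row 2 is store=ST033. weekday columns in first-appearance order: Tue, Sun, Thu, Wed; column 2 is Sun.
Long rows with store=ST033, weekday=Sun: 136 + 605 = 741.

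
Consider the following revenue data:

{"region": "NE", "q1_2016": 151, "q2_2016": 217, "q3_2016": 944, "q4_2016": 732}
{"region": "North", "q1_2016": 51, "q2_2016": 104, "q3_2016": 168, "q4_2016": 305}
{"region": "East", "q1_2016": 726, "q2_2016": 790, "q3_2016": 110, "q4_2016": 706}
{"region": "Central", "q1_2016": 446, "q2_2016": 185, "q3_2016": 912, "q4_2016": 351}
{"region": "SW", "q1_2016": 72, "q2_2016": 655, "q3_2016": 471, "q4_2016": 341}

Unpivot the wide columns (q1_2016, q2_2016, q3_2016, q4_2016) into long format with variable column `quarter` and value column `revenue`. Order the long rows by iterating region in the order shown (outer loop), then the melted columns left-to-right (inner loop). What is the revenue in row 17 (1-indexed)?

72

20 rows total (5 × 4). Row 17: index ⌊(17-1)/4⌋ = 4 into region → SW; (17-1) mod 4 = 0 into the melted columns → q1_2016.
So row 17 is (SW, q1_2016, 72); revenue = 72.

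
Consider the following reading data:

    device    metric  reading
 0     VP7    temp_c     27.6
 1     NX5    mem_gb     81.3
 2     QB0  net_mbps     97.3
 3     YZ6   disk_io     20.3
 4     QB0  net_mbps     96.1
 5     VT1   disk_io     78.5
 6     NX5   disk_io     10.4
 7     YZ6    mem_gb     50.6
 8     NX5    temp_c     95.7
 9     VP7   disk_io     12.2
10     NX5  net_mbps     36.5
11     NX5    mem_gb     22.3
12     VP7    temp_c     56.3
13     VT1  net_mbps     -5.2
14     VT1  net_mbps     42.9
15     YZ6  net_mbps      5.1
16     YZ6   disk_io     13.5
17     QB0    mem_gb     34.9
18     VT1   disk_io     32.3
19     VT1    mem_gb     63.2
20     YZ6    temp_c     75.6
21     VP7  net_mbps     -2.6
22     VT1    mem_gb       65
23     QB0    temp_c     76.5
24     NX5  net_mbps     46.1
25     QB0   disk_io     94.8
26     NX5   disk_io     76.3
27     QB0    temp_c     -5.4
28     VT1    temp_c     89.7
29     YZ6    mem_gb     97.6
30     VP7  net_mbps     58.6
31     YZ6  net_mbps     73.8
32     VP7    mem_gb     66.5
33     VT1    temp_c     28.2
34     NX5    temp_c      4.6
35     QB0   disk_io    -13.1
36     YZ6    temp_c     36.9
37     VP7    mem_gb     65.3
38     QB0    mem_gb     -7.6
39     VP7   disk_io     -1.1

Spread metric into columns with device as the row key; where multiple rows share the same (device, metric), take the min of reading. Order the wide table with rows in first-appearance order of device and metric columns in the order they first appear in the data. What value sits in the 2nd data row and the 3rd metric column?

With rows in first-appearance order of device, row 2 is device=NX5. metric columns in first-appearance order: temp_c, mem_gb, net_mbps, disk_io; column 3 is net_mbps.
Long rows with device=NX5, metric=net_mbps: min(36.5, 46.1) = 36.5.

36.5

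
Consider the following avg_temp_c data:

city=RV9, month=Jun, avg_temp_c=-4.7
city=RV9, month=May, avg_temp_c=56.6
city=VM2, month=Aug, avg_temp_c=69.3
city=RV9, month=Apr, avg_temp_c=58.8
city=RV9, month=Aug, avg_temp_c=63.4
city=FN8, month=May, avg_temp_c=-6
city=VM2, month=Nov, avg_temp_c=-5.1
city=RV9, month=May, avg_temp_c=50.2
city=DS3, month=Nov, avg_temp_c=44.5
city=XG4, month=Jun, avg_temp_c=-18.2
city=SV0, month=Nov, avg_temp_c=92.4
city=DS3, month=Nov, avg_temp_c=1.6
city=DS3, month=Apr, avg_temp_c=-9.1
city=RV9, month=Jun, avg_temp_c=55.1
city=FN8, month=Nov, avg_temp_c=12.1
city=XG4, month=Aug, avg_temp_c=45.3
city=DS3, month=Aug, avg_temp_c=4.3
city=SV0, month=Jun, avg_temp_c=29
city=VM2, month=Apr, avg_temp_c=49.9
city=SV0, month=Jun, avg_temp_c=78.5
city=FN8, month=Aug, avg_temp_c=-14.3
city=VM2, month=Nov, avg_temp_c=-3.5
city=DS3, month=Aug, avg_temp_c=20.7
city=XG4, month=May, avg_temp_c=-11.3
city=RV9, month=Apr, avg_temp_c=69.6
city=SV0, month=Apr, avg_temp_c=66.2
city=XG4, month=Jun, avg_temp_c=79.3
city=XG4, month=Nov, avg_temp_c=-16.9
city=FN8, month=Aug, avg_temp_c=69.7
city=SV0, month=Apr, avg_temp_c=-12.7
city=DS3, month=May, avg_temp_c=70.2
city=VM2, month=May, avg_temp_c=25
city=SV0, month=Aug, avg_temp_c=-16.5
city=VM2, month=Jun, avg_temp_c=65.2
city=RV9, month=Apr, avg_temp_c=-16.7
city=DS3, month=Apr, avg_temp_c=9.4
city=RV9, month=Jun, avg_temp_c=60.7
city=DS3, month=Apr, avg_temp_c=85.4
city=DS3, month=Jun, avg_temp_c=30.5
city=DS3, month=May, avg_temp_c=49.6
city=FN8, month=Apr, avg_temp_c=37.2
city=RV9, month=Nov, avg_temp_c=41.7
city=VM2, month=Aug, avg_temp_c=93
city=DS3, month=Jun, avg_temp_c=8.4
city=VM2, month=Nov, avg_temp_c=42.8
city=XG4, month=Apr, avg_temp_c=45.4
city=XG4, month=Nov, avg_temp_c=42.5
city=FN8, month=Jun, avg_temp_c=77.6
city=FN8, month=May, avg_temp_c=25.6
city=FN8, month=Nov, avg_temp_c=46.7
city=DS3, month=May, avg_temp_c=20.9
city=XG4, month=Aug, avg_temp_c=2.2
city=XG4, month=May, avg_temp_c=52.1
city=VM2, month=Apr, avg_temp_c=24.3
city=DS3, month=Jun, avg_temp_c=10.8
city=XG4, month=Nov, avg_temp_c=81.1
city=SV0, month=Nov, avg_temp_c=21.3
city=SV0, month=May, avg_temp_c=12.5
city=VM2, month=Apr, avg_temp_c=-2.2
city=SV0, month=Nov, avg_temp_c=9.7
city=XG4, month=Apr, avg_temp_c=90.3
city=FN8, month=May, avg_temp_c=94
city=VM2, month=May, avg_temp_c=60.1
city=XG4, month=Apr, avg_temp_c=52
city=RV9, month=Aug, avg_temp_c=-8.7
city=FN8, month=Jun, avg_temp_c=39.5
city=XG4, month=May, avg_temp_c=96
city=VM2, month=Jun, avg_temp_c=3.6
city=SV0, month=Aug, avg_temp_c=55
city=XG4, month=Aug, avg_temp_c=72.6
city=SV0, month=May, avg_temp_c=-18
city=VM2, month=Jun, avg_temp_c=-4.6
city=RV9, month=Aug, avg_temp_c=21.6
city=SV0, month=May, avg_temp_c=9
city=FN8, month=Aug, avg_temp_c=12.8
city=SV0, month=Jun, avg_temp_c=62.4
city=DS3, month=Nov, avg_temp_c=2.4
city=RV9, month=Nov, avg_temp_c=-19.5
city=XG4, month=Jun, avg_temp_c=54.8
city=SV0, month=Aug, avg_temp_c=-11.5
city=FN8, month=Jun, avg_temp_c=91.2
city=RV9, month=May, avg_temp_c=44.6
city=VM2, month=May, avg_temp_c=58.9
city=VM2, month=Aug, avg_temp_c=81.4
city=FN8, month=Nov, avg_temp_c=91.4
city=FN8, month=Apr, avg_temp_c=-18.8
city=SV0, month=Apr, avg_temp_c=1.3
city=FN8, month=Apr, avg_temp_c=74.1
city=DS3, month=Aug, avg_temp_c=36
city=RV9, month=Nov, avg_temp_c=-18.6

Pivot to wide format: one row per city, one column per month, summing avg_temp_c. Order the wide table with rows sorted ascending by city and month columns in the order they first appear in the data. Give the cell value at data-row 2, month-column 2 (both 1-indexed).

With rows sorted ascending by city, row 2 is city=FN8. month columns in first-appearance order: Jun, May, Aug, Apr, Nov; column 2 is May.
Long rows with city=FN8, month=May: -6 + 25.6 + 94 = 113.6.

113.6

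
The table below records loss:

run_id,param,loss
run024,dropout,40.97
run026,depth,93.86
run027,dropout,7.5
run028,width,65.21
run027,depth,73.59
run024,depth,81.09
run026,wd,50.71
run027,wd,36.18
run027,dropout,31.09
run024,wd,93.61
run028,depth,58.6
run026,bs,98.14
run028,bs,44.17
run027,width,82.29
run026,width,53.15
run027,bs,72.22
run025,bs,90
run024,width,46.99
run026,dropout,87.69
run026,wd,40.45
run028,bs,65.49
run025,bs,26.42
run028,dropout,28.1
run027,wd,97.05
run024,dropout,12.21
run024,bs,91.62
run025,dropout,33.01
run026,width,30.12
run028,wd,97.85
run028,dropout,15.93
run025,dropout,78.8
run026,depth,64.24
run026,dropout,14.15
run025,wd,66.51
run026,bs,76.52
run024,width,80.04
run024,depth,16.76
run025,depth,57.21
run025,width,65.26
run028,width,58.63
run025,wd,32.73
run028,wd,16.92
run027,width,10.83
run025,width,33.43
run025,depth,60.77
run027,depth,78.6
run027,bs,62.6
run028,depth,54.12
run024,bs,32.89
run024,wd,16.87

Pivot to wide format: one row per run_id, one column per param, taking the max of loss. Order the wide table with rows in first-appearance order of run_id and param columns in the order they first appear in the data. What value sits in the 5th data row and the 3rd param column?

65.26

With rows in first-appearance order of run_id, row 5 is run_id=run025. param columns in first-appearance order: dropout, depth, width, wd, bs; column 3 is width.
Long rows with run_id=run025, param=width: max(65.26, 33.43) = 65.26.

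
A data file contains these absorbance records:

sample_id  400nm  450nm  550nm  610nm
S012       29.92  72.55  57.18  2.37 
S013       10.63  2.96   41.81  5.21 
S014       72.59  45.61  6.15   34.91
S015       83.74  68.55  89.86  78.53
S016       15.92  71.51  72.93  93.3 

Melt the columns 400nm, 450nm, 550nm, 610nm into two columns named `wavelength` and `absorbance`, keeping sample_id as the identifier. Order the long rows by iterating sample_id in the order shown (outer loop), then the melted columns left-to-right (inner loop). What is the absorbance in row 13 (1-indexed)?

20 rows total (5 × 4). Row 13: index ⌊(13-1)/4⌋ = 3 into sample_id → S015; (13-1) mod 4 = 0 into the melted columns → 400nm.
So row 13 is (S015, 400nm, 83.74); absorbance = 83.74.

83.74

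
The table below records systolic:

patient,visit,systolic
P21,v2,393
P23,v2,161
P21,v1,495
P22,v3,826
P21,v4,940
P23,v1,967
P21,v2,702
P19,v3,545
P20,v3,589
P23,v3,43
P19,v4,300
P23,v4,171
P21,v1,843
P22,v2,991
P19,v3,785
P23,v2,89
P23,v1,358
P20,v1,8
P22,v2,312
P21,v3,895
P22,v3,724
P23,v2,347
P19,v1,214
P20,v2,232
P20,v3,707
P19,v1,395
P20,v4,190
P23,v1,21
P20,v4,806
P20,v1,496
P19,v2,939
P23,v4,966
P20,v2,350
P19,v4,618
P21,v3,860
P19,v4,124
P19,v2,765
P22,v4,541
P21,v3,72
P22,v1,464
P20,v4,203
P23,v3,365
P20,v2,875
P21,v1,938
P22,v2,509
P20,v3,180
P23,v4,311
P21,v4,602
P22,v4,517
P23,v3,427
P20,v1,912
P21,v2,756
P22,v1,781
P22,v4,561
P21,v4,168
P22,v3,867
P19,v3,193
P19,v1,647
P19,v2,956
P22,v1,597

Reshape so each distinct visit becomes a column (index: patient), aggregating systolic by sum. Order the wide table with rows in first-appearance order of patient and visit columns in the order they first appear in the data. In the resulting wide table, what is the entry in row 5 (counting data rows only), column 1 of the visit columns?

1457

With rows in first-appearance order of patient, row 5 is patient=P20. visit columns in first-appearance order: v2, v1, v3, v4; column 1 is v2.
Long rows with patient=P20, visit=v2: 232 + 350 + 875 = 1457.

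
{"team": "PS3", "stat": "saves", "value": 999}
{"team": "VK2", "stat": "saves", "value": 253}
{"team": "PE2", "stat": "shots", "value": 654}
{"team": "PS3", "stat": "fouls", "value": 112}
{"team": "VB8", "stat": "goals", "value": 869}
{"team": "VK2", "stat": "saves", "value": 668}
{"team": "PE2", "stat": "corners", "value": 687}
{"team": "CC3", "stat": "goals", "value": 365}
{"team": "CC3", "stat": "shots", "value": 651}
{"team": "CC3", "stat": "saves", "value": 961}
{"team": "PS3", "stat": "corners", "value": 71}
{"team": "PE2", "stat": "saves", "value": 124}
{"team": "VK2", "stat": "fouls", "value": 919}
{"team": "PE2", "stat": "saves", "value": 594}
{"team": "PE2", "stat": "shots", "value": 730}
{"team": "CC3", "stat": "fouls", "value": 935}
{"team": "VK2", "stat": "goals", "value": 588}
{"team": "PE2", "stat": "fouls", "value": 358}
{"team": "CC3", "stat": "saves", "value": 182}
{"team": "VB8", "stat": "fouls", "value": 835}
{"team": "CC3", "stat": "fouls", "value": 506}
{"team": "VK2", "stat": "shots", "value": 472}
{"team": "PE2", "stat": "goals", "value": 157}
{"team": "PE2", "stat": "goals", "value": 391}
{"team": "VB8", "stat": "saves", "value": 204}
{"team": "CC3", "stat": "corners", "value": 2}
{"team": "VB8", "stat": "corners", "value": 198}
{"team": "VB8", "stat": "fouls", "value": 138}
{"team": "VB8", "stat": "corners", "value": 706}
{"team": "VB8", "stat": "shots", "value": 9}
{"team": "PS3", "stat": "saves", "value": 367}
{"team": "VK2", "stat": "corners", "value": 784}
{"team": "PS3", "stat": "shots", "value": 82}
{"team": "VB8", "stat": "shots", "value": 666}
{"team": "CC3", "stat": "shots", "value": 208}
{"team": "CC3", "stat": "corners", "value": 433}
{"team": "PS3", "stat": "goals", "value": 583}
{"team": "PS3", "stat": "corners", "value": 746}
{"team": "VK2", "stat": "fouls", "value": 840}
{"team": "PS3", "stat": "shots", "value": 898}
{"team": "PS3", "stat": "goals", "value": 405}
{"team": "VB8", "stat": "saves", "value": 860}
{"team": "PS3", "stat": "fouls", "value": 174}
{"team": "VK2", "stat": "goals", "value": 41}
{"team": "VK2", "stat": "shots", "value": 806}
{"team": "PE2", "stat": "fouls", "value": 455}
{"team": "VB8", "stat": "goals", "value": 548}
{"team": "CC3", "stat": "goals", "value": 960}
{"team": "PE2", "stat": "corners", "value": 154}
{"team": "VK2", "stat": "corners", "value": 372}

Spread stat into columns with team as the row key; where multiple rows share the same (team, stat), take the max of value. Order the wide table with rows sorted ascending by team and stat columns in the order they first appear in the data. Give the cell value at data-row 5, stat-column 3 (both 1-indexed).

919

With rows sorted ascending by team, row 5 is team=VK2. stat columns in first-appearance order: saves, shots, fouls, goals, corners; column 3 is fouls.
Long rows with team=VK2, stat=fouls: max(919, 840) = 919.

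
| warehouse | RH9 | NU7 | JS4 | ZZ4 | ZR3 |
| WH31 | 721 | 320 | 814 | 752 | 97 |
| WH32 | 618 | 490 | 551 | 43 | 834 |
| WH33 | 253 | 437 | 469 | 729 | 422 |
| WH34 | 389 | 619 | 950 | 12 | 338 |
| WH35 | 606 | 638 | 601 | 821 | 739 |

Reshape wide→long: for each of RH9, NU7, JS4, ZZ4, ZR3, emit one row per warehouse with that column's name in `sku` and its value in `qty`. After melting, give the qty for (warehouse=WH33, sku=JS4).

Unpivoting turns each (warehouse, wide-column) pair into one long row.
The wide cell at row WH33, column JS4 holds 469, so the long row (WH33, JS4) has qty=469.

469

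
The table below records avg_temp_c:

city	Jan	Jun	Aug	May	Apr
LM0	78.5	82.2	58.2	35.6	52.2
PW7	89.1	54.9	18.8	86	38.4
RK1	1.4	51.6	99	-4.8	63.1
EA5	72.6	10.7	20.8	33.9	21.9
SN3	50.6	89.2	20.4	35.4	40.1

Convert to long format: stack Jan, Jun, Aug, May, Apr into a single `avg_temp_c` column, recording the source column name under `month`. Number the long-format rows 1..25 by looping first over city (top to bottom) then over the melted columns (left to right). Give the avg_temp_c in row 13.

99

25 rows total (5 × 5). Row 13: index ⌊(13-1)/5⌋ = 2 into city → RK1; (13-1) mod 5 = 2 into the melted columns → Aug.
So row 13 is (RK1, Aug, 99); avg_temp_c = 99.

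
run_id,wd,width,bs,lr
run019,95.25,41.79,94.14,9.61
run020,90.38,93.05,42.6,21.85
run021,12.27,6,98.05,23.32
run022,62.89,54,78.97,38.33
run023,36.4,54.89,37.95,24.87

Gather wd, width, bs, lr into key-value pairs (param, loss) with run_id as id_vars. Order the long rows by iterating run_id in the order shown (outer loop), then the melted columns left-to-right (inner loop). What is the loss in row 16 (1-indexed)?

20 rows total (5 × 4). Row 16: index ⌊(16-1)/4⌋ = 3 into run_id → run022; (16-1) mod 4 = 3 into the melted columns → lr.
So row 16 is (run022, lr, 38.33); loss = 38.33.

38.33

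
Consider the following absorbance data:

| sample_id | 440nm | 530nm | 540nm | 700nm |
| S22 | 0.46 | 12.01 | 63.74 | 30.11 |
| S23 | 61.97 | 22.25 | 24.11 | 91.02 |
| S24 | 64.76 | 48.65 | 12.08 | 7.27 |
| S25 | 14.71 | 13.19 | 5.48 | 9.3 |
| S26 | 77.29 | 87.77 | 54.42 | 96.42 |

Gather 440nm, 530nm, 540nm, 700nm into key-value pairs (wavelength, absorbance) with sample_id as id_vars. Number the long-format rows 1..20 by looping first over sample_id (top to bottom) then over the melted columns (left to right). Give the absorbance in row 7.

20 rows total (5 × 4). Row 7: index ⌊(7-1)/4⌋ = 1 into sample_id → S23; (7-1) mod 4 = 2 into the melted columns → 540nm.
So row 7 is (S23, 540nm, 24.11); absorbance = 24.11.

24.11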